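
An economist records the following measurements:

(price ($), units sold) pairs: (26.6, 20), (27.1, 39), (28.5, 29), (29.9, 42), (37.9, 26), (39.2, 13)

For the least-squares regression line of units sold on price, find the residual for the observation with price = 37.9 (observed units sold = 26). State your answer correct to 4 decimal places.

n = 6, Σx = 189.2, Σy = 169, Σxy = 5166.2, Σx² = 6121.28
Sxx = Σx² − (Σx)²/n = 6121.28 − 5966.106667 = 155.173333
Sxy = Σxy − (Σx)(Σy)/n = 5166.2 − 5329.133333 = -162.933333
b = Sxy/Sxx = -162.933333/155.173333 = -1.050009
a = ȳ − b·x̄ = 28.166667 − (-1.050009)·31.533333 = 61.276938
ŷ(37.9) = 61.276938 + (-1.050009)·37.9 = 21.481612
residual = y − ŷ = 26 − 21.481612 = 4.518388

4.5184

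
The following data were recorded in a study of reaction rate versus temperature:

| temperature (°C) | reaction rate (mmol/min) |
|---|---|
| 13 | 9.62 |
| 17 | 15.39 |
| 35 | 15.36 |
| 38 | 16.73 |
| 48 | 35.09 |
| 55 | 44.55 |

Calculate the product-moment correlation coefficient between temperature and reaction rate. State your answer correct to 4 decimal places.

n = 6, Σx = 206, Σy = 136.74, Σxy = 5694.6, Σx² = 8456, Σy² = 4061.2296
Sxx = Σx² − (Σx)²/n = 8456 − 7072.666667 = 1383.333333
Sxy = Σxy − (Σx)(Σy)/n = 5694.6 − 4694.74 = 999.86
Syy = Σy² − (Σy)²/n = 4061.2296 − 3116.3046 = 944.925
r = Sxy/√(Sxx·Syy) = 999.86/√(1307146.25) = 999.86/1143.304968 = 0.874535

0.8745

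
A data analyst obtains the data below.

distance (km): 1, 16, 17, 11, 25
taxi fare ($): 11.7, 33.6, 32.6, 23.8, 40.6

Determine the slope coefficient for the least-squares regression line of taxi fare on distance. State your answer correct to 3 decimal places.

1.244

n = 5, Σx = 70, Σy = 142.3, Σxy = 2380.3, Σx² = 1292
Sxx = Σx² − (Σx)²/n = 1292 − 980 = 312
Sxy = Σxy − (Σx)(Σy)/n = 2380.3 − 1992.2 = 388.1
b = Sxy/Sxx = 388.1/312 = 1.243910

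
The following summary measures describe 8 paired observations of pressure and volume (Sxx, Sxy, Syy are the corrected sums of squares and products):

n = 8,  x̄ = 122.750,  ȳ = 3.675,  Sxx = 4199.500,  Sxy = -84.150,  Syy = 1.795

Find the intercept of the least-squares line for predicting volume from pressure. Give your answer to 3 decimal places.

b = Sxy/Sxx = -84.15/4199.5 = -0.020038
a = ȳ − b·x̄ = 3.675 − (-0.020038)·122.75 = 6.134677

6.135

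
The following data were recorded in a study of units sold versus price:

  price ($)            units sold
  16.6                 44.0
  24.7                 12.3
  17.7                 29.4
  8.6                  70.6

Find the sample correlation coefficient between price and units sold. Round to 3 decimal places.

n = 4, Σx = 67.6, Σy = 156.3, Σxy = 2161.75, Σx² = 1272.9, Σy² = 7936.01
Sxx = Σx² − (Σx)²/n = 1272.9 − 1142.44 = 130.46
Sxy = Σxy − (Σx)(Σy)/n = 2161.75 − 2641.47 = -479.72
Syy = Σy² − (Σy)²/n = 7936.01 − 6107.4225 = 1828.5875
r = Sxy/√(Sxx·Syy) = -479.72/√(238557.52525) = -479.72/488.423510 = -0.982180

-0.982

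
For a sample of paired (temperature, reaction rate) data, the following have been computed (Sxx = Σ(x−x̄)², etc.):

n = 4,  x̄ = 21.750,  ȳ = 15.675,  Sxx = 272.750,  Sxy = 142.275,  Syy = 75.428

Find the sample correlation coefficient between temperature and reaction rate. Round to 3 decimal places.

0.992

r = Sxy/√(Sxx·Syy) = 142.275/√(20572.987) = 142.275/143.432866 = 0.991927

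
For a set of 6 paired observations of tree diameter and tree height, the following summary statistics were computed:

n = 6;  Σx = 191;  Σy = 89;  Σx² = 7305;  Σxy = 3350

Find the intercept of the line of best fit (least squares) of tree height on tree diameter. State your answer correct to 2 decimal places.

Sxx = Σx² − (Σx)²/n = 7305 − 6080.166667 = 1224.833333
Sxy = Σxy − (Σx)(Σy)/n = 3350 − 2833.166667 = 516.833333
b = Sxy/Sxx = 516.833333/1224.833333 = 0.421962
a = ȳ − b·x̄ = 14.833333 − 0.421962·31.833333 = 1.400871

1.40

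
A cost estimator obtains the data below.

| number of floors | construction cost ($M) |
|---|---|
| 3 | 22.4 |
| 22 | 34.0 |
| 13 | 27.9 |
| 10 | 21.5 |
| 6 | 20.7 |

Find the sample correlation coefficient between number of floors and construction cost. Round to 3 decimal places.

0.916

n = 5, Σx = 54, Σy = 126.5, Σxy = 1517.1, Σx² = 798, Σy² = 3326.91
Sxx = Σx² − (Σx)²/n = 798 − 583.2 = 214.8
Sxy = Σxy − (Σx)(Σy)/n = 1517.1 − 1366.2 = 150.9
Syy = Σy² − (Σy)²/n = 3326.91 − 3200.45 = 126.46
r = Sxy/√(Sxx·Syy) = 150.9/√(27163.608) = 150.9/164.813859 = 0.915578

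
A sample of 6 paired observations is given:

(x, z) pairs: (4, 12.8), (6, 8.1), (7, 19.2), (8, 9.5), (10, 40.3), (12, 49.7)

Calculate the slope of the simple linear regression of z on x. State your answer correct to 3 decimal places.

n = 6, Σx = 47, Σy = 139.6, Σxy = 1309.6, Σx² = 409
Sxx = Σx² − (Σx)²/n = 409 − 368.166667 = 40.833333
Sxy = Σxy − (Σx)(Σy)/n = 1309.6 − 1093.533333 = 216.066667
b = Sxy/Sxx = 216.066667/40.833333 = 5.291429

5.291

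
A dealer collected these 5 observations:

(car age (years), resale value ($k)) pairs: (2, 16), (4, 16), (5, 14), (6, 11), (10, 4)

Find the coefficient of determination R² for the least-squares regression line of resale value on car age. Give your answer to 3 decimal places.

n = 5, Σx = 27, Σy = 61, Σxy = 272, Σx² = 181, Σy² = 845
Sxx = Σx² − (Σx)²/n = 181 − 145.8 = 35.2
Sxy = Σxy − (Σx)(Σy)/n = 272 − 329.4 = -57.4
Syy = Σy² − (Σy)²/n = 845 − 744.2 = 100.8
R² = Sxy²/(Sxx·Syy) = (-57.4)²/(35.2·100.8) = 0.928583

0.929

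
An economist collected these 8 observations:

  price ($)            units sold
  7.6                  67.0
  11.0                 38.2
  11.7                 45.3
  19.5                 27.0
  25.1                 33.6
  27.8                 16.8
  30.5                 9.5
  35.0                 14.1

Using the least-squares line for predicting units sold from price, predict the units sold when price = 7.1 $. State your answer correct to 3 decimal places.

n = 8, Σx = 168.2, Σy = 251.5, Σxy = 4079.56, Σx² = 4254
Sxx = Σx² − (Σx)²/n = 4254 − 3536.405 = 717.595
Sxy = Σxy − (Σx)(Σy)/n = 4079.56 − 5287.7875 = -1208.2275
b = Sxy/Sxx = -1208.2275/717.595 = -1.683718
a = ȳ − b·x̄ = 31.4375 − (-1.683718)·21.025 = 66.837667
ŷ(7.1) = a + b·7.1 = 66.837667 + (-1.683718)·7.1 = 54.883271

54.883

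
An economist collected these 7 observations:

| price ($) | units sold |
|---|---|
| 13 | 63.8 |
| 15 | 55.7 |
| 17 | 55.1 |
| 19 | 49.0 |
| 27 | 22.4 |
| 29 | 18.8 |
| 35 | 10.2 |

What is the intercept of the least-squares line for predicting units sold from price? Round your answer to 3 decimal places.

96.414

n = 7, Σx = 155, Σy = 275, Σxy = 5039.6, Σx² = 3839
Sxx = Σx² − (Σx)²/n = 3839 − 3432.142857 = 406.857143
Sxy = Σxy − (Σx)(Σy)/n = 5039.6 − 6089.285714 = -1049.685714
b = Sxy/Sxx = -1049.685714/406.857143 = -2.579986
a = ȳ − b·x̄ = 39.285714 − (-2.579986)·22.142857 = 96.413975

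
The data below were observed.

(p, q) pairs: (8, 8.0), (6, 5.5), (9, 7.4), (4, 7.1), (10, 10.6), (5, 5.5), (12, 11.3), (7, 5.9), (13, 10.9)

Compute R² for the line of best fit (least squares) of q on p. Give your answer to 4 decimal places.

0.7634

n = 9, Σx = 74, Σy = 72.2, Σxy = 644.1, Σx² = 684, Σy² = 623.34
Sxx = Σx² − (Σx)²/n = 684 − 608.444444 = 75.555556
Sxy = Σxy − (Σx)(Σy)/n = 644.1 − 593.644444 = 50.455556
Syy = Σy² − (Σy)²/n = 623.34 − 579.204444 = 44.135556
R² = Sxy²/(Sxx·Syy) = (50.455556)²/(75.555556·44.135556) = 0.763419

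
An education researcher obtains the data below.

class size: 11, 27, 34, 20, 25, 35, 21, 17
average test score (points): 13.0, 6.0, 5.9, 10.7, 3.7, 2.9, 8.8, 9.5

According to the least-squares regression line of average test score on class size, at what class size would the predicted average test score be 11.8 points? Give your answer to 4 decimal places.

n = 8, Σx = 190, Σy = 60.5, Σxy = 1259.9, Σx² = 4986
Sxx = Σx² − (Σx)²/n = 4986 − 4512.5 = 473.5
Sxy = Σxy − (Σx)(Σy)/n = 1259.9 − 1436.875 = -176.975
b = Sxy/Sxx = -176.975/473.5 = -0.373759
a = ȳ − b·x̄ = 7.5625 − (-0.373759)·23.75 = 16.439282
Set a + b·x = 11.8: x = (11.8 − 16.439282) / (-0.373759) = 12.412488

12.4125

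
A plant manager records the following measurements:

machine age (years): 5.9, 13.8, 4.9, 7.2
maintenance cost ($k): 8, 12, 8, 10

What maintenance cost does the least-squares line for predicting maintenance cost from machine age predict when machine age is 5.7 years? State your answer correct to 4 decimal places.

n = 4, Σx = 31.8, Σy = 38, Σxy = 324, Σx² = 301.1
Sxx = Σx² − (Σx)²/n = 301.1 − 252.81 = 48.29
Sxy = Σxy − (Σx)(Σy)/n = 324 − 302.1 = 21.9
b = Sxy/Sxx = 21.9/48.29 = 0.453510
a = ȳ − b·x̄ = 9.5 − 0.453510·7.95 = 5.894595
ŷ(5.7) = a + b·5.7 = 5.894595 + 0.453510·5.7 = 8.479602

8.4796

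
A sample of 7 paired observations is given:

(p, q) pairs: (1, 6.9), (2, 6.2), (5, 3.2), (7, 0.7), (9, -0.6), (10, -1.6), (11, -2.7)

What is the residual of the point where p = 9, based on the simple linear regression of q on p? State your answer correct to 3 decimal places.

n = 7, Σx = 45, Σy = 12.1, Σxy = -10.9, Σx² = 381
Sxx = Σx² − (Σx)²/n = 381 − 289.285714 = 91.714286
Sxy = Σxy − (Σx)(Σy)/n = -10.9 − 77.785714 = -88.685714
b = Sxy/Sxx = -88.685714/91.714286 = -0.966978
a = ȳ − b·x̄ = 1.728571 − (-0.966978)·6.428571 = 7.944860
ŷ(9) = 7.944860 + (-0.966978)·9 = -0.757944
residual = y − ŷ = -0.6 − (-0.757944) = 0.157944

0.158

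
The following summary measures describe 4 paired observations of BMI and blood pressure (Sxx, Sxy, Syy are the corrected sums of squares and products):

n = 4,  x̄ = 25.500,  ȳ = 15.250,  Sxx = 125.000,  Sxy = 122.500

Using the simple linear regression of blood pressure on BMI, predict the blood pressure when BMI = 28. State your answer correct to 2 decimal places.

17.70

b = Sxy/Sxx = 122.5/125 = 0.98
a = ȳ − b·x̄ = 15.25 − 0.98·25.5 = -9.74
ŷ(28) = a + b·28 = -9.74 + 0.98·28 = 17.7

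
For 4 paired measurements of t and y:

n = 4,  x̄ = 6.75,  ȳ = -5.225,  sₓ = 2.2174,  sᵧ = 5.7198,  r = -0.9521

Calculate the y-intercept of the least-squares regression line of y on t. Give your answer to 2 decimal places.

11.35

b = r · sᵧ/sₓ = -0.9521 · 5.7198/2.2174 = -2.455949
a = ȳ − b·x̄ = -5.225 − (-2.455949)·6.75 = 11.352657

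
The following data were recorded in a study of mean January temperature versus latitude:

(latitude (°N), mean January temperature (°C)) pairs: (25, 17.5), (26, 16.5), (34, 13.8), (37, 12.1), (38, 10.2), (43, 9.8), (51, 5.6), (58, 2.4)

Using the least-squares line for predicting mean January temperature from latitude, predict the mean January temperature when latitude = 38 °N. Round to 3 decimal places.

11.436

n = 8, Σx = 312, Σy = 87.9, Σxy = 3017.2, Σx² = 13084
Sxx = Σx² − (Σx)²/n = 13084 − 12168 = 916
Sxy = Σxy − (Σx)(Σy)/n = 3017.2 − 3428.1 = -410.9
b = Sxy/Sxx = -410.9/916 = -0.448581
a = ȳ − b·x̄ = 10.9875 − (-0.448581)·39 = 28.482151
ŷ(38) = a + b·38 = 28.482151 + (-0.448581)·38 = 11.436081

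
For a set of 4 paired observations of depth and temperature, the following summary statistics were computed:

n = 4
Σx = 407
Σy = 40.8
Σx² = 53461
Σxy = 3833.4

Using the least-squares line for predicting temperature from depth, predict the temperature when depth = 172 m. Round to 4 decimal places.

Sxx = Σx² − (Σx)²/n = 53461 − 41412.25 = 12048.75
Sxy = Σxy − (Σx)(Σy)/n = 3833.4 − 4151.4 = -318
b = Sxy/Sxx = -318/12048.75 = -0.026393
a = ȳ − b·x̄ = 10.2 − (-0.026393)·101.75 = 12.885465
ŷ(172) = a + b·172 = 12.885465 + (-0.026393)·172 = 8.345907

8.3459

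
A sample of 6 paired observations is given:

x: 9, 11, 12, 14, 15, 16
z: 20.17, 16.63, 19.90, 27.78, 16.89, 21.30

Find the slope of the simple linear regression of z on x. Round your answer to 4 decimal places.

0.3464

n = 6, Σx = 77, Σy = 122.67, Σxy = 1586.33, Σx² = 1023
Sxx = Σx² − (Σx)²/n = 1023 − 988.166667 = 34.833333
Sxy = Σxy − (Σx)(Σy)/n = 1586.33 − 1574.265 = 12.065
b = Sxy/Sxx = 12.065/34.833333 = 0.346364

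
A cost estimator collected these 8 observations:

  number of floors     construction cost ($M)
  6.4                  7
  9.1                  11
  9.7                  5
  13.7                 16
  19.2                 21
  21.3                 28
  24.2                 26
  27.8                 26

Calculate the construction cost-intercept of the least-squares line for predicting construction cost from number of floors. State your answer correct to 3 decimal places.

n = 8, Σx = 131.4, Σy = 140, Σxy = 2764.2, Σx² = 2586.36
Sxx = Σx² − (Σx)²/n = 2586.36 − 2158.245 = 428.115
Sxy = Σxy − (Σx)(Σy)/n = 2764.2 − 2299.5 = 464.7
b = Sxy/Sxx = 464.7/428.115 = 1.085456
a = ȳ − b·x̄ = 17.5 − 1.085456·16.425 = -0.328615

-0.329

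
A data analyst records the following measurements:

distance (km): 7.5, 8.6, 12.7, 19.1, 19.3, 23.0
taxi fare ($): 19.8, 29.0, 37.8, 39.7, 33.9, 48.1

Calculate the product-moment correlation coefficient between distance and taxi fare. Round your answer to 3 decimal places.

0.862

n = 6, Σx = 90.2, Σy = 208.3, Σxy = 3396.8, Σx² = 1557.8, Σy² = 7700.79
Sxx = Σx² − (Σx)²/n = 1557.8 − 1356.006667 = 201.793333
Sxy = Σxy − (Σx)(Σy)/n = 3396.8 − 3131.443333 = 265.356667
Syy = Σy² − (Σy)²/n = 7700.79 − 7231.481667 = 469.308333
r = Sxy/√(Sxx·Syy) = 265.356667/√(94703.292944) = 265.356667/307.739001 = 0.862278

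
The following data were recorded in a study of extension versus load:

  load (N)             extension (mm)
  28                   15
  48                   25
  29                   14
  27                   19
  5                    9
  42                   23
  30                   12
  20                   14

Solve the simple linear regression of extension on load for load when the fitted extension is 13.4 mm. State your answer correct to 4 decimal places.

20.5686

n = 8, Σx = 229, Σy = 131, Σxy = 4190, Σx² = 7747
Sxx = Σx² − (Σx)²/n = 7747 − 6555.125 = 1191.875
Sxy = Σxy − (Σx)(Σy)/n = 4190 − 3749.875 = 440.125
b = Sxy/Sxx = 440.125/1191.875 = 0.369271
a = ȳ − b·x̄ = 16.375 − 0.369271·28.625 = 5.804615
Set a + b·x = 13.4: x = (13.4 − 5.804615) / 0.369271 = 20.568588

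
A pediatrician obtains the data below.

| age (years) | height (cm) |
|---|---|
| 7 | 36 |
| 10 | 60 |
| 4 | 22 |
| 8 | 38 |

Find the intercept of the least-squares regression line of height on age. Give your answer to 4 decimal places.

-4.6933

n = 4, Σx = 29, Σy = 156, Σxy = 1244, Σx² = 229
Sxx = Σx² − (Σx)²/n = 229 − 210.25 = 18.75
Sxy = Σxy − (Σx)(Σy)/n = 1244 − 1131 = 113
b = Sxy/Sxx = 113/18.75 = 6.026667
a = ȳ − b·x̄ = 39 − 6.026667·7.25 = -4.693333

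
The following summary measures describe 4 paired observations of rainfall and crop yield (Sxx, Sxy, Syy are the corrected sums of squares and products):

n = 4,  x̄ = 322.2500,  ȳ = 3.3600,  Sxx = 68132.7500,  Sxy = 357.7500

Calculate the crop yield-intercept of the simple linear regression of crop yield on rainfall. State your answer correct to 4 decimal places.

1.6679

b = Sxy/Sxx = 357.75/68132.75 = 0.005251
a = ȳ − b·x̄ = 3.36 − 0.005251·322.25 = 1.667937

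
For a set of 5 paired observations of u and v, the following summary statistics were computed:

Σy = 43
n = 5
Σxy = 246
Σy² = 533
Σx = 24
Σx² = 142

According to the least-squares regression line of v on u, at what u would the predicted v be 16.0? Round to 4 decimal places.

Sxx = Σx² − (Σx)²/n = 142 − 115.2 = 26.8
Sxy = Σxy − (Σx)(Σy)/n = 246 − 206.4 = 39.6
b = Sxy/Sxx = 39.6/26.8 = 1.477612
a = ȳ − b·x̄ = 8.6 − 1.477612·4.8 = 1.507463
Set a + b·x = 16.0: x = (16.0 − 1.507463) / 1.477612 = 9.808081

9.8081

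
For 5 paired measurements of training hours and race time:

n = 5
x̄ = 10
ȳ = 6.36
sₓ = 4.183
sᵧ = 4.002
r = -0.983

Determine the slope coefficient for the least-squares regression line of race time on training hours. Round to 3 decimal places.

-0.940

b = r · sᵧ/sₓ = -0.983 · 4.002/4.183 = -0.940465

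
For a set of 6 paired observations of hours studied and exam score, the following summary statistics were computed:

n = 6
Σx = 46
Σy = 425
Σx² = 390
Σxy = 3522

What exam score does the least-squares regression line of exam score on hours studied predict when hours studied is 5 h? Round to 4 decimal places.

52.0000

Sxx = Σx² − (Σx)²/n = 390 − 352.666667 = 37.333333
Sxy = Σxy − (Σx)(Σy)/n = 3522 − 3258.333333 = 263.666667
b = Sxy/Sxx = 263.666667/37.333333 = 7.0625
a = ȳ − b·x̄ = 70.833333 − 7.0625·7.666667 = 16.6875
ŷ(5) = a + b·5 = 16.6875 + 7.0625·5 = 52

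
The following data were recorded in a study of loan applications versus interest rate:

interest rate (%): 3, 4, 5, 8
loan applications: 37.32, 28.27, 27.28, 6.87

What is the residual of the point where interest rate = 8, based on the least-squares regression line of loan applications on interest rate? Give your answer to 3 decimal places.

n = 4, Σx = 20, Σy = 99.74, Σxy = 416.4, Σx² = 114
Sxx = Σx² − (Σx)²/n = 114 − 100 = 14
Sxy = Σxy − (Σx)(Σy)/n = 416.4 − 498.7 = -82.3
b = Sxy/Sxx = -82.3/14 = -5.878571
a = ȳ − b·x̄ = 24.935 − (-5.878571)·5 = 54.327857
ŷ(8) = 54.327857 + (-5.878571)·8 = 7.299286
residual = y − ŷ = 6.87 − 7.299286 = -0.429286

-0.429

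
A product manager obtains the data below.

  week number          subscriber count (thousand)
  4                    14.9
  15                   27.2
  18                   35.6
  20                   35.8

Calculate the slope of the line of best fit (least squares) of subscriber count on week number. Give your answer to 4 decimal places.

1.3553

n = 4, Σx = 57, Σy = 113.5, Σxy = 1824.4, Σx² = 965
Sxx = Σx² − (Σx)²/n = 965 − 812.25 = 152.75
Sxy = Σxy − (Σx)(Σy)/n = 1824.4 − 1617.375 = 207.025
b = Sxy/Sxx = 207.025/152.75 = 1.355319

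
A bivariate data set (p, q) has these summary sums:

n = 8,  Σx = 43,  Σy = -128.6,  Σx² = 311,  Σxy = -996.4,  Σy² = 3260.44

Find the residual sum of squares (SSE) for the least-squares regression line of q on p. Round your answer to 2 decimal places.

Sxx = Σx² − (Σx)²/n = 311 − 231.125 = 79.875
Sxy = Σxy − (Σx)(Σy)/n = -996.4 − (-691.225) = -305.175
Syy = Σy² − (Σy)²/n = 3260.44 − 2067.245 = 1193.195
b = Sxy/Sxx = -305.175/79.875 = -3.820657
SSE = Syy − b·Sxy = 1193.195 − (-3.820657)·(-305.175) = 27.225915

27.23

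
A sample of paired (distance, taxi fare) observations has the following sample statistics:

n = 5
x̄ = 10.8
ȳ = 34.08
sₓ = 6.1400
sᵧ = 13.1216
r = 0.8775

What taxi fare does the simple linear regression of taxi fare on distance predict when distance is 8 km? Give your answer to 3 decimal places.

b = r · sᵧ/sₓ = 0.8775 · 13.1216/6.14 = 1.875278
a = ȳ − b·x̄ = 34.08 − 1.875278·10.8 = 13.827003
ŷ(8) = a + b·8 = 13.827003 + 1.875278·8 = 28.829223

28.829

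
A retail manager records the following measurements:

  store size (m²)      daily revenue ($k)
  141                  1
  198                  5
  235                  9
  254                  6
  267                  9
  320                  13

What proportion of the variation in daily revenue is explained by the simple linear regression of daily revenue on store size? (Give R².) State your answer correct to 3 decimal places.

n = 6, Σx = 1415, Σy = 43, Σxy = 11333, Σx² = 352515, Σy² = 393
Sxx = Σx² − (Σx)²/n = 352515 − 333704.166667 = 18810.833333
Sxy = Σxy − (Σx)(Σy)/n = 11333 − 10140.833333 = 1192.166667
Syy = Σy² − (Σy)²/n = 393 − 308.166667 = 84.833333
R² = Sxy²/(Sxx·Syy) = (1192.166667)²/(18810.833333·84.833333) = 0.890634

0.891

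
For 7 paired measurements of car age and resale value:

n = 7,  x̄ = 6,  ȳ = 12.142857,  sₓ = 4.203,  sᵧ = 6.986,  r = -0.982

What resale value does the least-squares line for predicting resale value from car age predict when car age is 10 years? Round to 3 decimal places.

b = r · sᵧ/sₓ = -0.982 · 6.986/4.203 = -1.632227
a = ȳ − b·x̄ = 12.142857 − (-1.632227)·6 = 21.936222
ŷ(10) = a + b·10 = 21.936222 + (-1.632227)·10 = 5.613947

5.614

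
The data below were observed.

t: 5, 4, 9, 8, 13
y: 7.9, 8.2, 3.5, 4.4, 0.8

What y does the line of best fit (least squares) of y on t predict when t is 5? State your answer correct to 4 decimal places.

7.3874

n = 5, Σx = 39, Σy = 24.8, Σxy = 149.4, Σx² = 355
Sxx = Σx² − (Σx)²/n = 355 − 304.2 = 50.8
Sxy = Σxy − (Σx)(Σy)/n = 149.4 − 193.44 = -44.04
b = Sxy/Sxx = -44.04/50.8 = -0.866929
a = ȳ − b·x̄ = 4.96 − (-0.866929)·7.8 = 11.722047
ŷ(5) = a + b·5 = 11.722047 + (-0.866929)·5 = 7.387402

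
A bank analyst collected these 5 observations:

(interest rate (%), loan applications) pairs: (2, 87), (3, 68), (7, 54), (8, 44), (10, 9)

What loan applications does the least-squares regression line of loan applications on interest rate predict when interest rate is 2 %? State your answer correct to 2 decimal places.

84.92

n = 5, Σx = 30, Σy = 262, Σxy = 1198, Σx² = 226
Sxx = Σx² − (Σx)²/n = 226 − 180 = 46
Sxy = Σxy − (Σx)(Σy)/n = 1198 − 1572 = -374
b = Sxy/Sxx = -374/46 = -8.130435
a = ȳ − b·x̄ = 52.4 − (-8.130435)·6 = 101.182609
ŷ(2) = a + b·2 = 101.182609 + (-8.130435)·2 = 84.921739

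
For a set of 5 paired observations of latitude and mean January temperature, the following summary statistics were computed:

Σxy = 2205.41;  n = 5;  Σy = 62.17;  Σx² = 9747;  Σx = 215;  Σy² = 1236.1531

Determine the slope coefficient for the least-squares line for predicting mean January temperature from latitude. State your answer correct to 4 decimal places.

-0.9321

Sxx = Σx² − (Σx)²/n = 9747 − 9245 = 502
Sxy = Σxy − (Σx)(Σy)/n = 2205.41 − 2673.31 = -467.9
b = Sxy/Sxx = -467.9/502 = -0.932072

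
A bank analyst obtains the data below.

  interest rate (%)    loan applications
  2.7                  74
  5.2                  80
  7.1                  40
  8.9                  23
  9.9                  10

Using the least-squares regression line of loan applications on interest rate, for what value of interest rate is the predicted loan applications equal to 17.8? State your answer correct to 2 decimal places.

n = 5, Σx = 33.8, Σy = 227, Σxy = 1203.5, Σx² = 261.96
Sxx = Σx² − (Σx)²/n = 261.96 − 228.488 = 33.472
Sxy = Σxy − (Σx)(Σy)/n = 1203.5 − 1534.52 = -331.02
b = Sxy/Sxx = -331.02/33.472 = -9.889460
a = ȳ − b·x̄ = 45.4 − (-9.889460)·6.76 = 112.252749
Set a + b·x = 17.8: x = (17.8 − 112.252749) / (-9.889460) = 9.550850

9.55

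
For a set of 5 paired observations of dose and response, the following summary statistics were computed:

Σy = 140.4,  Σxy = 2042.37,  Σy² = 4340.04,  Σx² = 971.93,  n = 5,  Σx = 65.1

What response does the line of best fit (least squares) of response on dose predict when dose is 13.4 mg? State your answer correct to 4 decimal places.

Sxx = Σx² − (Σx)²/n = 971.93 − 847.602 = 124.328
Sxy = Σxy − (Σx)(Σy)/n = 2042.37 − 1828.008 = 214.362
b = Sxy/Sxx = 214.362/124.328 = 1.724165
a = ȳ − b·x̄ = 28.08 − 1.724165·13.02 = 5.631370
ŷ(13.4) = a + b·13.4 = 5.631370 + 1.724165·13.4 = 28.735183

28.7352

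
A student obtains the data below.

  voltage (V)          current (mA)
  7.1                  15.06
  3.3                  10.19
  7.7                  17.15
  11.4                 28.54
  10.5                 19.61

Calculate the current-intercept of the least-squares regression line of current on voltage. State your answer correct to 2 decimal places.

2.53

n = 5, Σx = 40, Σy = 90.55, Σxy = 803.869, Σx² = 360.8
Sxx = Σx² − (Σx)²/n = 360.8 − 320 = 40.8
Sxy = Σxy − (Σx)(Σy)/n = 803.869 − 724.4 = 79.469
b = Sxy/Sxx = 79.469/40.8 = 1.947770
a = ȳ − b·x̄ = 18.11 − 1.947770·8 = 2.527843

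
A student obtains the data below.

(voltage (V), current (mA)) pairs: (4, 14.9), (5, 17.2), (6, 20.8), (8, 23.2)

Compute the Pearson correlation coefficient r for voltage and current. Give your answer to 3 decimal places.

0.974

n = 4, Σx = 23, Σy = 76.1, Σxy = 456, Σx² = 141, Σy² = 1488.73
Sxx = Σx² − (Σx)²/n = 141 − 132.25 = 8.75
Sxy = Σxy − (Σx)(Σy)/n = 456 − 437.575 = 18.425
Syy = Σy² − (Σy)²/n = 1488.73 − 1447.8025 = 40.9275
r = Sxy/√(Sxx·Syy) = 18.425/√(358.115625) = 18.425/18.923943 = 0.973634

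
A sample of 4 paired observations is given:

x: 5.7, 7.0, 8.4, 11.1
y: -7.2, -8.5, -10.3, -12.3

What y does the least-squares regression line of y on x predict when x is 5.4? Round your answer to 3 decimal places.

-7.053

n = 4, Σx = 32.2, Σy = -38.3, Σxy = -323.59, Σx² = 275.26
Sxx = Σx² − (Σx)²/n = 275.26 − 259.21 = 16.05
Sxy = Σxy − (Σx)(Σy)/n = -323.59 − (-308.315) = -15.275
b = Sxy/Sxx = -15.275/16.05 = -0.951713
a = ȳ − b·x̄ = -9.575 − (-0.951713)·8.05 = -1.913707
ŷ(5.4) = a + b·5.4 = -1.913707 + (-0.951713)·5.4 = -7.052960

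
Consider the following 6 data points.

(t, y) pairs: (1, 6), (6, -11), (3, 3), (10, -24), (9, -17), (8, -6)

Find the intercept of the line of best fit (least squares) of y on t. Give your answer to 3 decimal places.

10.464

n = 6, Σx = 37, Σy = -49, Σxy = -492, Σx² = 291
Sxx = Σx² − (Σx)²/n = 291 − 228.166667 = 62.833333
Sxy = Σxy − (Σx)(Σy)/n = -492 − (-302.166667) = -189.833333
b = Sxy/Sxx = -189.833333/62.833333 = -3.021220
a = ȳ − b·x̄ = -8.166667 − (-3.021220)·6.166667 = 10.464191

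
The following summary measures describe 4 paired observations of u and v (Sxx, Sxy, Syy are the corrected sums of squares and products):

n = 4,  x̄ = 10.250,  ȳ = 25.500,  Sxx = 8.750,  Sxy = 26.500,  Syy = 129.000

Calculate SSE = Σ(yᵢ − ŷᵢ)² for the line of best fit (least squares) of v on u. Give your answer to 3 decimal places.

48.743

b = Sxy/Sxx = 26.5/8.75 = 3.028571
SSE = Syy − b·Sxy = 129 − 3.028571·26.5 = 48.742857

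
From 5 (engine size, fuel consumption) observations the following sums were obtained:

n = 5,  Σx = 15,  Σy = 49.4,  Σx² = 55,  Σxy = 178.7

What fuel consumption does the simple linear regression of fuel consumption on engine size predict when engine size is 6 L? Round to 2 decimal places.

Sxx = Σx² − (Σx)²/n = 55 − 45 = 10
Sxy = Σxy − (Σx)(Σy)/n = 178.7 − 148.2 = 30.5
b = Sxy/Sxx = 30.5/10 = 3.05
a = ȳ − b·x̄ = 9.88 − 3.05·3 = 0.73
ŷ(6) = a + b·6 = 0.73 + 3.05·6 = 19.03

19.03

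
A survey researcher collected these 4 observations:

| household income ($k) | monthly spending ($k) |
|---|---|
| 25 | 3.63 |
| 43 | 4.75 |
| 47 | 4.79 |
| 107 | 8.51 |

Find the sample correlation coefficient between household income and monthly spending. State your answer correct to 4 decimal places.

0.9992

n = 4, Σx = 222, Σy = 21.68, Σxy = 1430.7, Σx² = 16132, Σy² = 131.1036
Sxx = Σx² − (Σx)²/n = 16132 − 12321 = 3811
Sxy = Σxy − (Σx)(Σy)/n = 1430.7 − 1203.24 = 227.46
Syy = Σy² − (Σy)²/n = 131.1036 − 117.5056 = 13.598
r = Sxy/√(Sxx·Syy) = 227.46/√(51821.978) = 227.46/227.644411 = 0.999190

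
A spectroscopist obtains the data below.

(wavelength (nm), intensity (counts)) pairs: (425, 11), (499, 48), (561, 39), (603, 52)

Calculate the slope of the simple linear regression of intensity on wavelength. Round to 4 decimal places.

0.1977

n = 4, Σx = 2088, Σy = 150, Σxy = 81862, Σx² = 1107956
Sxx = Σx² − (Σx)²/n = 1107956 − 1089936 = 18020
Sxy = Σxy − (Σx)(Σy)/n = 81862 − 78300 = 3562
b = Sxy/Sxx = 3562/18020 = 0.197669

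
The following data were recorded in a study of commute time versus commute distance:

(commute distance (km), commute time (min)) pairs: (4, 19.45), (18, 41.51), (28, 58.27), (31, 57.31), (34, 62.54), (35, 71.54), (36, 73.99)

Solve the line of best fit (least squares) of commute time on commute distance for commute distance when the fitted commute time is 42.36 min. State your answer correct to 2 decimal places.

n = 7, Σx = 186, Σy = 384.61, Σxy = 11527.05, Σx² = 5762
Sxx = Σx² − (Σx)²/n = 5762 − 4942.285714 = 819.714286
Sxy = Σxy − (Σx)(Σy)/n = 11527.05 − 10219.637143 = 1307.412857
b = Sxy/Sxx = 1307.412857/819.714286 = 1.594962
a = ȳ − b·x̄ = 54.944286 − 1.594962·26.571429 = 12.563876
Set a + b·x = 42.36: x = (42.36 − 12.563876) / 1.594962 = 18.681405

18.68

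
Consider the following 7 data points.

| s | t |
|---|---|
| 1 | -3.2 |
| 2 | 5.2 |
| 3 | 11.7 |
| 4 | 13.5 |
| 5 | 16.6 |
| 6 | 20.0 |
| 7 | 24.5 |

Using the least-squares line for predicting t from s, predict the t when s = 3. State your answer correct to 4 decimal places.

n = 7, Σx = 28, Σy = 88.3, Σxy = 470.8, Σx² = 140
Sxx = Σx² − (Σx)²/n = 140 − 112 = 28
Sxy = Σxy − (Σx)(Σy)/n = 470.8 − 353.2 = 117.6
b = Sxy/Sxx = 117.6/28 = 4.2
a = ȳ − b·x̄ = 12.614286 − 4.2·4 = -4.185714
ŷ(3) = a + b·3 = -4.185714 + 4.2·3 = 8.414286

8.4143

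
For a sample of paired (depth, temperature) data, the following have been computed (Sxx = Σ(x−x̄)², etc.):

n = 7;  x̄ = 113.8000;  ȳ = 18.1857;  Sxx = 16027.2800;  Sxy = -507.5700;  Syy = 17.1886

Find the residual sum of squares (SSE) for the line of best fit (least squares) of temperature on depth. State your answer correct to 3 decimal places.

b = Sxy/Sxx = -507.57/16027.28 = -0.031669
SSE = Syy − b·Sxy = 17.1886 − (-0.031669)·(-507.57) = 1.114300

1.114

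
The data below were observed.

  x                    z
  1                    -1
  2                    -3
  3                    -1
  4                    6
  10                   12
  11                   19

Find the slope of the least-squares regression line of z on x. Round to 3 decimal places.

n = 6, Σx = 31, Σy = 32, Σxy = 343, Σx² = 251
Sxx = Σx² − (Σx)²/n = 251 − 160.166667 = 90.833333
Sxy = Σxy − (Σx)(Σy)/n = 343 − 165.333333 = 177.666667
b = Sxy/Sxx = 177.666667/90.833333 = 1.955963

1.956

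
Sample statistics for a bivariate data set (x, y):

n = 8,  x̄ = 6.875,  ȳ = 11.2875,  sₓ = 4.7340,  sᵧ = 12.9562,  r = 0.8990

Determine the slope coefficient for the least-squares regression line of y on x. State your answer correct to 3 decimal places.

2.460

b = r · sᵧ/sₓ = 0.899 · 12.9562/4.734 = 2.460419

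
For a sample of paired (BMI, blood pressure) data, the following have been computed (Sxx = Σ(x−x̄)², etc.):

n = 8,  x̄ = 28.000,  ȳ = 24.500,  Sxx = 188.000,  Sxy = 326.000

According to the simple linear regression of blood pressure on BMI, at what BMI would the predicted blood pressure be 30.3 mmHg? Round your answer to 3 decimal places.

31.345

b = Sxy/Sxx = 326/188 = 1.734043
a = ȳ − b·x̄ = 24.5 − 1.734043·28 = -24.053191
Set a + b·x = 30.3: x = (30.3 − (-24.053191)) / 1.734043 = 31.344785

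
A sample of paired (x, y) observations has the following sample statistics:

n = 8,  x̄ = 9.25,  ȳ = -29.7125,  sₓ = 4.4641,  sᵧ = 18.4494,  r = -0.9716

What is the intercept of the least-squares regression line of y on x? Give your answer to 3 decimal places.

7.431

b = r · sᵧ/sₓ = -0.9716 · 18.4494/4.4641 = -4.015465
a = ȳ − b·x̄ = -29.7125 − (-4.015465)·9.25 = 7.430551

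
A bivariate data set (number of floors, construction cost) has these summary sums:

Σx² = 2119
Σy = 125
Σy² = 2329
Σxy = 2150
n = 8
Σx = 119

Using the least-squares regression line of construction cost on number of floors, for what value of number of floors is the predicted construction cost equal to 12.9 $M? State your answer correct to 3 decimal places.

Sxx = Σx² − (Σx)²/n = 2119 − 1770.125 = 348.875
Sxy = Σxy − (Σx)(Σy)/n = 2150 − 1859.375 = 290.625
b = Sxy/Sxx = 290.625/348.875 = 0.833035
a = ȳ − b·x̄ = 15.625 − 0.833035·14.875 = 3.233608
Set a + b·x = 12.9: x = (12.9 − 3.233608) / 0.833035 = 11.603828

11.604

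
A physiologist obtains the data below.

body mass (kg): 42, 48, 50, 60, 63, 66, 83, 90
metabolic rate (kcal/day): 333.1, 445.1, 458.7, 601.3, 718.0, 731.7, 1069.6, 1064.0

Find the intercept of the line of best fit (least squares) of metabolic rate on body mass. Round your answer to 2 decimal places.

n = 8, Σx = 502, Σy = 5421.5, Σxy = 372431, Σx² = 33482
Sxx = Σx² − (Σx)²/n = 33482 − 31500.5 = 1981.5
Sxy = Σxy − (Σx)(Σy)/n = 372431 − 340199.125 = 32231.875
b = Sxy/Sxx = 32231.875/1981.5 = 16.266402
a = ȳ − b·x̄ = 677.6875 − 16.266402·62.75 = -343.029208

-343.03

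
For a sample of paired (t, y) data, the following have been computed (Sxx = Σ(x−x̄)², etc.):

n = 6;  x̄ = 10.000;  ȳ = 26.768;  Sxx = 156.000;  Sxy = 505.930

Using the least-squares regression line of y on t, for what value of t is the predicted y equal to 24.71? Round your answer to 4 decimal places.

9.3654

b = Sxy/Sxx = 505.93/156 = 3.243141
a = ȳ − b·x̄ = 26.768 − 3.243141·10 = -5.663410
Set a + b·x = 24.71: x = (24.71 − (-5.663410)) / 3.243141 = 9.365430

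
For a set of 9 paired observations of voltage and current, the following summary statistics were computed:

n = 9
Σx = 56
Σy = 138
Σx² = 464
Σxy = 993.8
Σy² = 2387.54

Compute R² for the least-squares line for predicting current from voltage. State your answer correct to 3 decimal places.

Sxx = Σx² − (Σx)²/n = 464 − 348.444444 = 115.555556
Sxy = Σxy − (Σx)(Σy)/n = 993.8 − 858.666667 = 135.133333
Syy = Σy² − (Σy)²/n = 2387.54 − 2116 = 271.54
R² = Sxy²/(Sxx·Syy) = (135.133333)²/(115.555556·271.54) = 0.581970

0.582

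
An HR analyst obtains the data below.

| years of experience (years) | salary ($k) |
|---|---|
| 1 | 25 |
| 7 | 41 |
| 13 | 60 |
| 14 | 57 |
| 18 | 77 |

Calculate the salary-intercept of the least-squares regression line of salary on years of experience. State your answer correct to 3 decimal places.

20.894

n = 5, Σx = 53, Σy = 260, Σxy = 3276, Σx² = 739
Sxx = Σx² − (Σx)²/n = 739 − 561.8 = 177.2
Sxy = Σxy − (Σx)(Σy)/n = 3276 − 2756 = 520
b = Sxy/Sxx = 520/177.2 = 2.934537
a = ȳ − b·x̄ = 52 − 2.934537·10.6 = 20.893905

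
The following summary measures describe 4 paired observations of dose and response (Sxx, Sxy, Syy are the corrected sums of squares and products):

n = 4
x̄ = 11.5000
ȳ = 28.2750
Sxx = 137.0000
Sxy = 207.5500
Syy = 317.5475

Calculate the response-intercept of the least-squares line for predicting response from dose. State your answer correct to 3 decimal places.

b = Sxy/Sxx = 207.55/137 = 1.514964
a = ȳ − b·x̄ = 28.275 − 1.514964·11.5 = 10.852920

10.853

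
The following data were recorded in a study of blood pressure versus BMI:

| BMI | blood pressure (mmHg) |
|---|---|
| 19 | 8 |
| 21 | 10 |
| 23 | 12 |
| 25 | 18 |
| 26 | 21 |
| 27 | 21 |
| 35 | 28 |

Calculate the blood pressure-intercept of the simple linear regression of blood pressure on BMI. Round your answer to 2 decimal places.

-16.61

n = 7, Σx = 176, Σy = 118, Σxy = 3181, Σx² = 4586
Sxx = Σx² − (Σx)²/n = 4586 − 4425.142857 = 160.857143
Sxy = Σxy − (Σx)(Σy)/n = 3181 − 2966.857143 = 214.142857
b = Sxy/Sxx = 214.142857/160.857143 = 1.331261
a = ȳ − b·x̄ = 16.857143 − 1.331261·25.142857 = -16.614565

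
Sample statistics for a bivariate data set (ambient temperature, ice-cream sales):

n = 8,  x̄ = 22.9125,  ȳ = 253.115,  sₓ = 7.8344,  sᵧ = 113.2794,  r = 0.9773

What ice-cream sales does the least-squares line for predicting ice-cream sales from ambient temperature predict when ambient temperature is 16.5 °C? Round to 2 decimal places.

b = r · sᵧ/sₓ = 0.9773 · 113.2794/7.8344 = 14.131007
a = ȳ − b·x̄ = 253.115 − 14.131007·22.9125 = -70.661687
ŷ(16.5) = a + b·16.5 = -70.661687 + 14.131007·16.5 = 162.499921

162.50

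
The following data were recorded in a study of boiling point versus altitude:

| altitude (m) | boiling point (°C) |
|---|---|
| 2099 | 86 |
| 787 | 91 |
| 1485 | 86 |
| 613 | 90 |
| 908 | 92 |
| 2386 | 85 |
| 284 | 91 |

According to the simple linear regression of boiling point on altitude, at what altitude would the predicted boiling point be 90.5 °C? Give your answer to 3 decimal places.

n = 7, Σx = 8562, Σy = 621, Σxy = 747201, Σx² = 14204280
Sxx = Σx² − (Σx)²/n = 14204280 − 10472549.142857 = 3731730.857143
Sxy = Σxy − (Σx)(Σy)/n = 747201 − 759571.714286 = -12370.714286
b = Sxy/Sxx = -12370.714286/3731730.857143 = -0.003315
a = ȳ − b·x̄ = 88.714286 − (-0.003315)·1223.142857 = 92.769013
Set a + b·x = 90.5: x = (90.5 − 92.769013) / (-0.003315) = 684.467002

684.467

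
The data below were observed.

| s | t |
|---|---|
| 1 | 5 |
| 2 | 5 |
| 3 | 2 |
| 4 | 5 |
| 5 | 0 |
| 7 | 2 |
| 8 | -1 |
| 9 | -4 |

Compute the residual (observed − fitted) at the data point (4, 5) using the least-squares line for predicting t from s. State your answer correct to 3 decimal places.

2.399

n = 8, Σx = 39, Σy = 14, Σxy = 11, Σx² = 249
Sxx = Σx² − (Σx)²/n = 249 − 190.125 = 58.875
Sxy = Σxy − (Σx)(Σy)/n = 11 − 68.25 = -57.25
b = Sxy/Sxx = -57.25/58.875 = -0.972399
a = ȳ − b·x̄ = 1.75 − (-0.972399)·4.875 = 6.490446
ŷ(4) = 6.490446 + (-0.972399)·4 = 2.600849
residual = y − ŷ = 5 − 2.600849 = 2.399151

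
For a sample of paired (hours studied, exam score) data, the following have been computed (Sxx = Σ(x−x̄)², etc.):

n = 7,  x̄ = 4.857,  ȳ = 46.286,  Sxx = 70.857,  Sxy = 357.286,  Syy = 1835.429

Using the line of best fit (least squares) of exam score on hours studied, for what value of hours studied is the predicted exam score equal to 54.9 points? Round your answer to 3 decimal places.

6.565

b = Sxy/Sxx = 357.286/70.857 = 5.042353
a = ȳ − b·x̄ = 46.286 − 5.042353·4.857 = 21.795292
Set a + b·x = 54.9: x = (54.9 − 21.795292) / 5.042353 = 6.565329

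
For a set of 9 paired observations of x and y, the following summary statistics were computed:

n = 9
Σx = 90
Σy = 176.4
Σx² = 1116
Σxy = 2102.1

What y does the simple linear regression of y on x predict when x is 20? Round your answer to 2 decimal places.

35.25

Sxx = Σx² − (Σx)²/n = 1116 − 900 = 216
Sxy = Σxy − (Σx)(Σy)/n = 2102.1 − 1764 = 338.1
b = Sxy/Sxx = 338.1/216 = 1.565278
a = ȳ − b·x̄ = 19.6 − 1.565278·10 = 3.947222
ŷ(20) = a + b·20 = 3.947222 + 1.565278·20 = 35.252778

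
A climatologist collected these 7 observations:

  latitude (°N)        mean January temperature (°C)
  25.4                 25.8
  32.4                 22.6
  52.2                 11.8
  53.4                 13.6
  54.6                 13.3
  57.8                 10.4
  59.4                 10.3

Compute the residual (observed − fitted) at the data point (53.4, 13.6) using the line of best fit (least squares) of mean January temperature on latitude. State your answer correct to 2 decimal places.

n = 7, Σx = 335.2, Σy = 107.8, Σxy = 4668.88, Σx² = 17121.68
Sxx = Σx² − (Σx)²/n = 17121.68 − 16051.291429 = 1070.388571
Sxy = Σxy − (Σx)(Σy)/n = 4668.88 − 5162.08 = -493.2
b = Sxy/Sxx = -493.2/1070.388571 = -0.460767
a = ȳ − b·x̄ = 15.4 − (-0.460767)·47.885714 = 37.464169
ŷ(53.4) = 37.464169 + (-0.460767)·53.4 = 12.859198
residual = y − ŷ = 13.6 − 12.859198 = 0.740802

0.74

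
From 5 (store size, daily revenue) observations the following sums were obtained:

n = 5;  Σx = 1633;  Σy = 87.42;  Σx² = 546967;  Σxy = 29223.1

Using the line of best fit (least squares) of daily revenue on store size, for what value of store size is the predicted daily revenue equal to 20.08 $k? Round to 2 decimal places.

Sxx = Σx² − (Σx)²/n = 546967 − 533337.8 = 13629.2
Sxy = Σxy − (Σx)(Σy)/n = 29223.1 − 28551.372 = 671.728
b = Sxy/Sxx = 671.728/13629.2 = 0.049286
a = ȳ − b·x̄ = 17.484 − 0.049286·326.6 = 1.387210
Set a + b·x = 20.08: x = (20.08 − 1.387210) / 0.049286 = 379.272217

379.27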